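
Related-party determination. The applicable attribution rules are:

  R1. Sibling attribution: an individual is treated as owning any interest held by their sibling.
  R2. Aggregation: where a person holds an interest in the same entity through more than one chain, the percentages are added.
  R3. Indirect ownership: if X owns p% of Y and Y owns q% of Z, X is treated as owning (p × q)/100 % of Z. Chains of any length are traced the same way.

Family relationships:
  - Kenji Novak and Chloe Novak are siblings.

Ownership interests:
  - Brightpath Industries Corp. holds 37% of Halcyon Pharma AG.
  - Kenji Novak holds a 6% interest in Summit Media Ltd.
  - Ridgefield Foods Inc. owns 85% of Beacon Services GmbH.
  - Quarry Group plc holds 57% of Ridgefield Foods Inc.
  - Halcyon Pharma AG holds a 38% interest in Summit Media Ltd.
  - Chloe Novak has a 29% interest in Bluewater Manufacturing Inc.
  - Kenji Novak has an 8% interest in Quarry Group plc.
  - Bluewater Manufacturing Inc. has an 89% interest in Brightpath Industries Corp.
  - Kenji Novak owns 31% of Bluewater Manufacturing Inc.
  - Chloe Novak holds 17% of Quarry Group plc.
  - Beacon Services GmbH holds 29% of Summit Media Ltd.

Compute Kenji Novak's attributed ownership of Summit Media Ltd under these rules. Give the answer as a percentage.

By sibling attribution (R1), Kenji Novak is treated as also owning Chloe Novak's interest in Quarry Group plc, giving 8% + 17% = 25%.
By sibling attribution (R1), Kenji Novak is treated as also owning Chloe Novak's interest in Bluewater Manufacturing Inc, giving 31% + 29% = 60%.
Chain via Quarry Group plc → Ridgefield Foods Inc. → Beacon Services GmbH (R3): 25% × 57% × 85% × 29% = 3.512625% of Summit Media Ltd.
Chain via Bluewater Manufacturing Inc. → Brightpath Industries Corp. → Halcyon Pharma AG (R3): 60% × 89% × 37% × 38% = 7.50804% of Summit Media Ltd.
Direct interest in Summit Media Ltd: 6%.
Aggregating (R2): 3.512625% + 7.50804% + 6% = 17.020665%.

17.020665%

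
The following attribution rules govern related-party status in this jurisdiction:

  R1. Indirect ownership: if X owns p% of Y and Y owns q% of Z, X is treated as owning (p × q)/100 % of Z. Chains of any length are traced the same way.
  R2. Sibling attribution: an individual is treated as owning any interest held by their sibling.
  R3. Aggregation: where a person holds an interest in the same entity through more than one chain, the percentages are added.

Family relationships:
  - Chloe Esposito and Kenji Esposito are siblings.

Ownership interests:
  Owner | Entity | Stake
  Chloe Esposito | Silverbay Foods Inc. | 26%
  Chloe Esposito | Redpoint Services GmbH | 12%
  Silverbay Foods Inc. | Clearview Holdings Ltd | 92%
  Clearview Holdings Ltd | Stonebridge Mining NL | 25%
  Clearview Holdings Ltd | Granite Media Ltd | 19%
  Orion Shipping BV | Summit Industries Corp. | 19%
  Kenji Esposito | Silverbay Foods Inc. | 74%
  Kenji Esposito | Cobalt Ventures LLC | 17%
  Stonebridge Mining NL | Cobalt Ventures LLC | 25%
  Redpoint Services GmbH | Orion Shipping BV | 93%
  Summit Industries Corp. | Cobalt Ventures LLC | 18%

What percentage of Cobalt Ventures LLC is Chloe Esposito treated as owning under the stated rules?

23.131672%

By sibling attribution (R2), Chloe Esposito is treated as also owning Kenji Esposito's interest in Silverbay Foods Inc, giving 26% + 74% = 100%.
By sibling attribution (R2), Chloe Esposito is treated as owning Kenji Esposito's 17% interest in Cobalt Ventures LLC.
Chain via Redpoint Services GmbH → Orion Shipping BV → Summit Industries Corp. (R1): 12% × 93% × 19% × 18% = 0.381672% of Cobalt Ventures LLC.
Chain via Silverbay Foods Inc. → Clearview Holdings Ltd → Stonebridge Mining NL (R1): 100% × 92% × 25% × 25% = 5.75% of Cobalt Ventures LLC.
Direct interest in Cobalt Ventures LLC: 17%.
Aggregating (R3): 0.381672% + 5.75% + 17% = 23.131672%.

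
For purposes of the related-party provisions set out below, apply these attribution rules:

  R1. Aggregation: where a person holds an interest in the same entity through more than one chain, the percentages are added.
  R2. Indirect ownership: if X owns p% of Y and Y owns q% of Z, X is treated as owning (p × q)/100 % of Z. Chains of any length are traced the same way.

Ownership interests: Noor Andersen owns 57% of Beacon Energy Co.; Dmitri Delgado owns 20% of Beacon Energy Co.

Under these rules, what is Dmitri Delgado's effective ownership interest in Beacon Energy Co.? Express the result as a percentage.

Direct interest in Beacon Energy Co: 20%.

20%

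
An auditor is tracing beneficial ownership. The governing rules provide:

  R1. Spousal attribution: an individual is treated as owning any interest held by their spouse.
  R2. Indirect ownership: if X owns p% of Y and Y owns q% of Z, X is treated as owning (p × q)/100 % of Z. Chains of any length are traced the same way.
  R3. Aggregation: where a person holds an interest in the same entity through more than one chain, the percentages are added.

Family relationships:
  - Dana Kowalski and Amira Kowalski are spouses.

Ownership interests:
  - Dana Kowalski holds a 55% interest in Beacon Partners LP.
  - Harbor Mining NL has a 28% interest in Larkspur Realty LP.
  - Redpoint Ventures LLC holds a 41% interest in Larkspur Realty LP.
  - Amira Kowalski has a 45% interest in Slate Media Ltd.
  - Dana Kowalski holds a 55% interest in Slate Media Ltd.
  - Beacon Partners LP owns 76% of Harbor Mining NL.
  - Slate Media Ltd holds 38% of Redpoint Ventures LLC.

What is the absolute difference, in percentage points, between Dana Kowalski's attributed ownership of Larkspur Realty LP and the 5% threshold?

22.284

By spousal attribution (R1), Dana Kowalski is treated as also owning Amira Kowalski's interest in Slate Media Ltd, giving 55% + 45% = 100%.
Chain via Slate Media Ltd → Redpoint Ventures LLC (R2): 100% × 38% × 41% = 15.58% of Larkspur Realty LP.
Chain via Beacon Partners LP → Harbor Mining NL (R2): 55% × 76% × 28% = 11.704% of Larkspur Realty LP.
Aggregating (R3): 15.58% + 11.704% = 27.284%.
27.284% exceeds the 5% threshold by 22.284 percentage points.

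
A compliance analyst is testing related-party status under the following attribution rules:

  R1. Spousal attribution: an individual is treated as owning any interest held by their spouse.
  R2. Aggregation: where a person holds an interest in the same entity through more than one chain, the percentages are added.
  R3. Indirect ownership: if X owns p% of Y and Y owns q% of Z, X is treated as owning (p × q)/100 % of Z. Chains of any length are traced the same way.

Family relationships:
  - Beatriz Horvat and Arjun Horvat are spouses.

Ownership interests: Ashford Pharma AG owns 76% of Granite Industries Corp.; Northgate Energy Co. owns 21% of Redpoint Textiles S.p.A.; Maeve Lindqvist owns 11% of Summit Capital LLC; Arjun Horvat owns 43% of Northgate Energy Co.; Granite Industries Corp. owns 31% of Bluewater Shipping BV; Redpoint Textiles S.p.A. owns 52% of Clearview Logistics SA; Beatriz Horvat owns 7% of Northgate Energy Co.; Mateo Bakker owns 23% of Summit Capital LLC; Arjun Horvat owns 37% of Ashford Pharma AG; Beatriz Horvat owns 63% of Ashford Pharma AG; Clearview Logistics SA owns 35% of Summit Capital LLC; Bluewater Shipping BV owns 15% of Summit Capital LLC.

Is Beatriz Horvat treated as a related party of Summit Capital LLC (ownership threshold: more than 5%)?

Yes

By spousal attribution (R1), Beatriz Horvat is treated as also owning Arjun Horvat's interest in Northgate Energy Co, giving 7% + 43% = 50%.
By spousal attribution (R1), Beatriz Horvat is treated as also owning Arjun Horvat's interest in Ashford Pharma AG, giving 63% + 37% = 100%.
Chain via Northgate Energy Co. → Redpoint Textiles S.p.A. → Clearview Logistics SA (R3): 50% × 21% × 52% × 35% = 1.911% of Summit Capital LLC.
Chain via Ashford Pharma AG → Granite Industries Corp. → Bluewater Shipping BV (R3): 100% × 76% × 31% × 15% = 3.534% of Summit Capital LLC.
Aggregating (R2): 1.911% + 3.534% = 5.445%.
5.445% exceeds the 5% threshold, so Beatriz is a related party to Summit Capital LLC.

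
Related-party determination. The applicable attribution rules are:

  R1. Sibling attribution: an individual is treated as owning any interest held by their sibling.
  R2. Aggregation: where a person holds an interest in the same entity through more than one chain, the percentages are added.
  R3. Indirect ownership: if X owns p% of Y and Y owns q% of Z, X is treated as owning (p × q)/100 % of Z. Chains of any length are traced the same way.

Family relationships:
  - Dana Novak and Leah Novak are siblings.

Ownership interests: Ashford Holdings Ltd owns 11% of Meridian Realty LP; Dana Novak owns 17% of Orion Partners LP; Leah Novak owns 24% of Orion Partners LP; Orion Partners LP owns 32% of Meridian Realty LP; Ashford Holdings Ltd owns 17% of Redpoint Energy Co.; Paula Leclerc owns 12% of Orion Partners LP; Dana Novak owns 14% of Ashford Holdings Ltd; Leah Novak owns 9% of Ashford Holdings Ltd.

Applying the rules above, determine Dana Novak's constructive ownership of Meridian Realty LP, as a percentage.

By sibling attribution (R1), Dana Novak is treated as also owning Leah Novak's interest in Orion Partners LP, giving 17% + 24% = 41%.
By sibling attribution (R1), Dana Novak is treated as also owning Leah Novak's interest in Ashford Holdings Ltd, giving 14% + 9% = 23%.
Chain via Orion Partners LP (R3): 41% × 32% = 13.12% of Meridian Realty LP.
Chain via Ashford Holdings Ltd (R3): 23% × 11% = 2.53% of Meridian Realty LP.
Aggregating (R2): 13.12% + 2.53% = 15.65%.

15.65%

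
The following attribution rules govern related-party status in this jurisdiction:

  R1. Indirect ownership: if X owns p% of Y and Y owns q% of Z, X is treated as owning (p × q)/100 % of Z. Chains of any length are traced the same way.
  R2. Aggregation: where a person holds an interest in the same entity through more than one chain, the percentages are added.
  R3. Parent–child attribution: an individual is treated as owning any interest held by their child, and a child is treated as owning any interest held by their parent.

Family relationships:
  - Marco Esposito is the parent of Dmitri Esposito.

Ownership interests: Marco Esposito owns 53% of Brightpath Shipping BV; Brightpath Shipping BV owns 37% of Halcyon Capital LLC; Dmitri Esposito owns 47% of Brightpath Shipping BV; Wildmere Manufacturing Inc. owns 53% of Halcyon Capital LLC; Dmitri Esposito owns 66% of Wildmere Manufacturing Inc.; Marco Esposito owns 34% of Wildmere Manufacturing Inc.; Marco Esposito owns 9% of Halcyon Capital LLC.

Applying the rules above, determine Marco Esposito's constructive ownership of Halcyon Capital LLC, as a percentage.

99%

By parent–child attribution (R3), Marco Esposito is treated as also owning Dmitri Esposito's interest in Wildmere Manufacturing Inc, giving 34% + 66% = 100%.
By parent–child attribution (R3), Marco Esposito is treated as also owning Dmitri Esposito's interest in Brightpath Shipping BV, giving 53% + 47% = 100%.
Chain via Wildmere Manufacturing Inc. (R1): 100% × 53% = 53% of Halcyon Capital LLC.
Chain via Brightpath Shipping BV (R1): 100% × 37% = 37% of Halcyon Capital LLC.
Direct interest in Halcyon Capital LLC: 9%.
Aggregating (R2): 53% + 37% + 9% = 99%.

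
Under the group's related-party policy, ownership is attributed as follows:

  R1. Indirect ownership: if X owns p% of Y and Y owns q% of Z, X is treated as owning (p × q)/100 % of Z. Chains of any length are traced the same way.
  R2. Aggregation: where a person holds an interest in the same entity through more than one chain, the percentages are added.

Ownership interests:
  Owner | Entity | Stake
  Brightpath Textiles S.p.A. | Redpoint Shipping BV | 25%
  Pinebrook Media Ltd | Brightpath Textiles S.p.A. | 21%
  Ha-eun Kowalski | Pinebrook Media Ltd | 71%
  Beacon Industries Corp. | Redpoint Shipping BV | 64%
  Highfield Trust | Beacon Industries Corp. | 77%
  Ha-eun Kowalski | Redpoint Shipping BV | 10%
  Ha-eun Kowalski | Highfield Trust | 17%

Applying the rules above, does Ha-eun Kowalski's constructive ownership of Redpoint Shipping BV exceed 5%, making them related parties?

Chain via Pinebrook Media Ltd → Brightpath Textiles S.p.A. (R1): 71% × 21% × 25% = 3.7275% of Redpoint Shipping BV.
Chain via Highfield Trust → Beacon Industries Corp. (R1): 17% × 77% × 64% = 8.3776% of Redpoint Shipping BV.
Direct interest in Redpoint Shipping BV: 10%.
Aggregating (R2): 3.7275% + 8.3776% + 10% = 22.1051%.
22.1051% exceeds the 5% threshold, so Ha-eun is a related party to Redpoint Shipping BV.

Yes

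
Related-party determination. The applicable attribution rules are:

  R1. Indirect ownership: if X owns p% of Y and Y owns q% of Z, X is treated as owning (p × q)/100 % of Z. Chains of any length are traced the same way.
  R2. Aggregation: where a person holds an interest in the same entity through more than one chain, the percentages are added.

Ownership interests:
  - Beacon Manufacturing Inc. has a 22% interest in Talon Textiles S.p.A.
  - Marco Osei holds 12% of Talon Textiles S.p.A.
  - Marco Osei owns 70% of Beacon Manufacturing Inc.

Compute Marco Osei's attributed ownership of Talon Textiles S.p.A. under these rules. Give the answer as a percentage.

27.4%

Chain via Beacon Manufacturing Inc. (R1): 70% × 22% = 15.4% of Talon Textiles S.p.A.
Direct interest in Talon Textiles S.p.A: 12%.
Aggregating (R2): 15.4% + 12% = 27.4%.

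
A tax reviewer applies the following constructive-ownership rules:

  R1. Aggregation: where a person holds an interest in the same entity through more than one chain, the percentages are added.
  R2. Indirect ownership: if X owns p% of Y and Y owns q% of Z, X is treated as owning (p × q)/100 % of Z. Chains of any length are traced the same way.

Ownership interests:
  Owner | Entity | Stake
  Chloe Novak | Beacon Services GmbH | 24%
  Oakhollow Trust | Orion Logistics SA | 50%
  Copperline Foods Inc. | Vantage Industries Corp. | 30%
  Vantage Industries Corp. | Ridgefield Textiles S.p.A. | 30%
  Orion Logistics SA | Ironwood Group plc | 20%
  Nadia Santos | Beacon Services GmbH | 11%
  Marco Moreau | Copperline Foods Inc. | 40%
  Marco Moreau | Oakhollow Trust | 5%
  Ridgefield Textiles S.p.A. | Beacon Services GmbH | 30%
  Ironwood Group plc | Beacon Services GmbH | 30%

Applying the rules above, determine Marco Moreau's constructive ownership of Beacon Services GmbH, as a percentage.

1.23%

Chain via Copperline Foods Inc. → Vantage Industries Corp. → Ridgefield Textiles S.p.A. (R2): 40% × 30% × 30% × 30% = 1.08% of Beacon Services GmbH.
Chain via Oakhollow Trust → Orion Logistics SA → Ironwood Group plc (R2): 5% × 50% × 20% × 30% = 0.15% of Beacon Services GmbH.
Aggregating (R1): 1.08% + 0.15% = 1.23%.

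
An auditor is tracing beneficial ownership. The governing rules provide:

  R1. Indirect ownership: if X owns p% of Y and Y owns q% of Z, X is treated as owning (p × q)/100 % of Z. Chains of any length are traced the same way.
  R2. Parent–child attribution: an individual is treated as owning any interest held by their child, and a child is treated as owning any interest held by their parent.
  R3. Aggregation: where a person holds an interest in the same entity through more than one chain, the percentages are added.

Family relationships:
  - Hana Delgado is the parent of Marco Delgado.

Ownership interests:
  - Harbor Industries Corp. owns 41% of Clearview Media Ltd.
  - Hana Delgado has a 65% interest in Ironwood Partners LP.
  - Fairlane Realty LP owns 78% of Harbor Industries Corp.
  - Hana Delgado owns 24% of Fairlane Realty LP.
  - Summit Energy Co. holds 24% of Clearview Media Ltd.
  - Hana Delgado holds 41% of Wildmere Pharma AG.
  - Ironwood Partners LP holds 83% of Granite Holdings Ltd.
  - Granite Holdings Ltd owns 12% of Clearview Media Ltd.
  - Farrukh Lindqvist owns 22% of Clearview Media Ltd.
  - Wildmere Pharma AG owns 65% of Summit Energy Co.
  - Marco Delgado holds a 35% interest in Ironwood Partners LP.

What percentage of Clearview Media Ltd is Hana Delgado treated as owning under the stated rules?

By parent–child attribution (R2), Hana Delgado is treated as also owning Marco Delgado's interest in Ironwood Partners LP, giving 65% + 35% = 100%.
Chain via Fairlane Realty LP → Harbor Industries Corp. (R1): 24% × 78% × 41% = 7.6752% of Clearview Media Ltd.
Chain via Wildmere Pharma AG → Summit Energy Co. (R1): 41% × 65% × 24% = 6.396% of Clearview Media Ltd.
Chain via Ironwood Partners LP → Granite Holdings Ltd (R1): 100% × 83% × 12% = 9.96% of Clearview Media Ltd.
Aggregating (R3): 7.6752% + 6.396% + 9.96% = 24.0312%.

24.0312%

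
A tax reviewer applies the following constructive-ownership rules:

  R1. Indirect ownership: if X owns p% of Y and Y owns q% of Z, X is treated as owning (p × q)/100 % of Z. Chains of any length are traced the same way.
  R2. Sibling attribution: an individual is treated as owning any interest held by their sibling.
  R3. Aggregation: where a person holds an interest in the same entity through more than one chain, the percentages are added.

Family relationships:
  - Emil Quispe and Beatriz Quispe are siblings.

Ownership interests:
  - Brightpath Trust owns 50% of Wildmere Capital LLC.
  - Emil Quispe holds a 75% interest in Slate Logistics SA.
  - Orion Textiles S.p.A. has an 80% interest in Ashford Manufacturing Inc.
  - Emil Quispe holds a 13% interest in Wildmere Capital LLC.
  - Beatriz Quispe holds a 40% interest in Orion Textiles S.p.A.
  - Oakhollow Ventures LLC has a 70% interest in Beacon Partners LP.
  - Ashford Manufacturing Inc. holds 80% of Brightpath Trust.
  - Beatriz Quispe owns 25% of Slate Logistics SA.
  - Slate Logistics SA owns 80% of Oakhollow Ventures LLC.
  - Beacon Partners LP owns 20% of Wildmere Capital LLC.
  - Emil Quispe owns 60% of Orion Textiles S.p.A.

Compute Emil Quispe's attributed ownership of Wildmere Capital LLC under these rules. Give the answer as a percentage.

56.2%

By sibling attribution (R2), Emil Quispe is treated as also owning Beatriz Quispe's interest in Slate Logistics SA, giving 75% + 25% = 100%.
By sibling attribution (R2), Emil Quispe is treated as also owning Beatriz Quispe's interest in Orion Textiles S.p.A, giving 60% + 40% = 100%.
Chain via Slate Logistics SA → Oakhollow Ventures LLC → Beacon Partners LP (R1): 100% × 80% × 70% × 20% = 11.2% of Wildmere Capital LLC.
Chain via Orion Textiles S.p.A. → Ashford Manufacturing Inc. → Brightpath Trust (R1): 100% × 80% × 80% × 50% = 32% of Wildmere Capital LLC.
Direct interest in Wildmere Capital LLC: 13%.
Aggregating (R3): 11.2% + 32% + 13% = 56.2%.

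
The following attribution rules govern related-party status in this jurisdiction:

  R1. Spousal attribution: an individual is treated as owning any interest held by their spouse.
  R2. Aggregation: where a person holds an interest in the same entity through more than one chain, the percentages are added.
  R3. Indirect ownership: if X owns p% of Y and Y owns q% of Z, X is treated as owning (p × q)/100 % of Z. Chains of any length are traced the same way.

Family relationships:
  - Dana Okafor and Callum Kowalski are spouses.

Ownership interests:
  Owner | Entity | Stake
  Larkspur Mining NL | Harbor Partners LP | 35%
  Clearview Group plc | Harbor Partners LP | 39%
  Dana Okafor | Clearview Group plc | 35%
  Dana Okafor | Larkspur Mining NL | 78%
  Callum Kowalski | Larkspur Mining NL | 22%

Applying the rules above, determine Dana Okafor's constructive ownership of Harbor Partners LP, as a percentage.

48.65%

By spousal attribution (R1), Dana Okafor is treated as also owning Callum Kowalski's interest in Larkspur Mining NL, giving 78% + 22% = 100%.
Chain via Clearview Group plc (R3): 35% × 39% = 13.65% of Harbor Partners LP.
Chain via Larkspur Mining NL (R3): 100% × 35% = 35% of Harbor Partners LP.
Aggregating (R2): 13.65% + 35% = 48.65%.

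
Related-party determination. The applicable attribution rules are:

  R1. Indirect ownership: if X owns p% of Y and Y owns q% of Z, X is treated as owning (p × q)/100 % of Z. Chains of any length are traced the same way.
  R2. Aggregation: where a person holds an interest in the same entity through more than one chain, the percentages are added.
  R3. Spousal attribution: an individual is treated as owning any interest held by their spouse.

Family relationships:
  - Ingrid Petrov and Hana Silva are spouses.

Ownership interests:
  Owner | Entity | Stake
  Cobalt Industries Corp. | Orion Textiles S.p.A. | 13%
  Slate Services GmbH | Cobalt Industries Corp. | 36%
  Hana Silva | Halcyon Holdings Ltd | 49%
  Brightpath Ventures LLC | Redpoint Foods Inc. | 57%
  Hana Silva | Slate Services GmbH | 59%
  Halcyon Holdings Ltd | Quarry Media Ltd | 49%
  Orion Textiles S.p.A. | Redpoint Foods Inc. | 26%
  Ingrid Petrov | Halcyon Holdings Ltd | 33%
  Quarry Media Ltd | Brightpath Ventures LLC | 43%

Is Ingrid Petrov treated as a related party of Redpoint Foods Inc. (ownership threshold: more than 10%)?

By spousal attribution (R3), Ingrid Petrov is treated as also owning Hana Silva's interest in Halcyon Holdings Ltd, giving 33% + 49% = 82%.
By spousal attribution (R3), Ingrid Petrov is treated as owning Hana Silva's 59% interest in Slate Services GmbH.
Chain via Halcyon Holdings Ltd → Quarry Media Ltd → Brightpath Ventures LLC (R1): 82% × 49% × 43% × 57% = 9.848118% of Redpoint Foods Inc.
Chain via Slate Services GmbH → Cobalt Industries Corp. → Orion Textiles S.p.A. (R1): 59% × 36% × 13% × 26% = 0.717912% of Redpoint Foods Inc.
Aggregating (R2): 9.848118% + 0.717912% = 10.56603%.
10.56603% exceeds the 10% threshold, so Ingrid is a related party to Redpoint Foods Inc.

Yes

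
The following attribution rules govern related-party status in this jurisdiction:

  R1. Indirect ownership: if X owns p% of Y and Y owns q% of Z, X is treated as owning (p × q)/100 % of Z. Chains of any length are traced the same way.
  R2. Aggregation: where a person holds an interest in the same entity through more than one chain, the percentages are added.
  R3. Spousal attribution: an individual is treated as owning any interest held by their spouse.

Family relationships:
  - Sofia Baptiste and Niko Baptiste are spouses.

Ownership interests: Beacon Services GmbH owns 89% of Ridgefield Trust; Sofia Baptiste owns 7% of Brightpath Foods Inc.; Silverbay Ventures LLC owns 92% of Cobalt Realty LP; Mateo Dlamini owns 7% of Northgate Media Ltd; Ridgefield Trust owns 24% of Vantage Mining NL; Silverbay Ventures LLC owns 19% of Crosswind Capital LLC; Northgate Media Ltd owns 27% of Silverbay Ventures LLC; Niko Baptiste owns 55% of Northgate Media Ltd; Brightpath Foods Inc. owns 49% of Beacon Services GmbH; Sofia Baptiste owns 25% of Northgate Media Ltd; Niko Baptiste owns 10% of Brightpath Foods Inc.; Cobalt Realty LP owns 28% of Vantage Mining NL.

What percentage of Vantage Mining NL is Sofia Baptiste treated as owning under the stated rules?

7.343448%

By spousal attribution (R3), Sofia Baptiste is treated as also owning Niko Baptiste's interest in Brightpath Foods Inc, giving 7% + 10% = 17%.
By spousal attribution (R3), Sofia Baptiste is treated as also owning Niko Baptiste's interest in Northgate Media Ltd, giving 25% + 55% = 80%.
Chain via Brightpath Foods Inc. → Beacon Services GmbH → Ridgefield Trust (R1): 17% × 49% × 89% × 24% = 1.779288% of Vantage Mining NL.
Chain via Northgate Media Ltd → Silverbay Ventures LLC → Cobalt Realty LP (R1): 80% × 27% × 92% × 28% = 5.56416% of Vantage Mining NL.
Aggregating (R2): 1.779288% + 5.56416% = 7.343448%.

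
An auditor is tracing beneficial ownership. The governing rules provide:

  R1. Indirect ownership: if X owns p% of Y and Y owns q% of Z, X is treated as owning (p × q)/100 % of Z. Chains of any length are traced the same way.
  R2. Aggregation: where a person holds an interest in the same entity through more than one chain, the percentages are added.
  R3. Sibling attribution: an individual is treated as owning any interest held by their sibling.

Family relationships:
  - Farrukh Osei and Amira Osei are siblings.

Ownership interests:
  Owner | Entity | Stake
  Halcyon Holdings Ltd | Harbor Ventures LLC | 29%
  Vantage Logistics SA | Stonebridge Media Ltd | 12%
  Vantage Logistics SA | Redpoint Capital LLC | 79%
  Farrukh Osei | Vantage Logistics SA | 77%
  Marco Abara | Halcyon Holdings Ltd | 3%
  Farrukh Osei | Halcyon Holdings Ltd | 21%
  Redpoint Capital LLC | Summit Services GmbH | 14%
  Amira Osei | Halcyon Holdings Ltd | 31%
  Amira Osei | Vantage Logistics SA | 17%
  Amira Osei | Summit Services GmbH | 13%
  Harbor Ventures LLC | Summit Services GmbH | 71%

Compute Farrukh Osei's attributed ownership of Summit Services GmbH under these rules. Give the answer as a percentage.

By sibling attribution (R3), Farrukh Osei is treated as also owning Amira Osei's interest in Halcyon Holdings Ltd, giving 21% + 31% = 52%.
By sibling attribution (R3), Farrukh Osei is treated as also owning Amira Osei's interest in Vantage Logistics SA, giving 77% + 17% = 94%.
By sibling attribution (R3), Farrukh Osei is treated as owning Amira Osei's 13% interest in Summit Services GmbH.
Chain via Halcyon Holdings Ltd → Harbor Ventures LLC (R1): 52% × 29% × 71% = 10.7068% of Summit Services GmbH.
Chain via Vantage Logistics SA → Redpoint Capital LLC (R1): 94% × 79% × 14% = 10.3964% of Summit Services GmbH.
Direct interest in Summit Services GmbH: 13%.
Aggregating (R2): 10.7068% + 10.3964% + 13% = 34.1032%.

34.1032%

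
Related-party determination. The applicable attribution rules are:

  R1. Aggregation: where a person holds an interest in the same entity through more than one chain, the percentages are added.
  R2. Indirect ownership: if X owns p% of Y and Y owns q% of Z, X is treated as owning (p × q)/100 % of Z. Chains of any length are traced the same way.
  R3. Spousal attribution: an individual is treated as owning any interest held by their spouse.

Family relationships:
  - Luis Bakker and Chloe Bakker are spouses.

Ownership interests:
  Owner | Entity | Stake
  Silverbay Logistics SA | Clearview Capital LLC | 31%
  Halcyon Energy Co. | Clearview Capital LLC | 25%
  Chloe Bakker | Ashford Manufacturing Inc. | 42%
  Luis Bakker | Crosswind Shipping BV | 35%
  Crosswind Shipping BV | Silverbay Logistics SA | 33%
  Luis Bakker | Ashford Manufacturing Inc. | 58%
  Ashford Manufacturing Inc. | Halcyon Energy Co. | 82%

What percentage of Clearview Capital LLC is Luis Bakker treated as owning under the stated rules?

By spousal attribution (R3), Luis Bakker is treated as also owning Chloe Bakker's interest in Ashford Manufacturing Inc, giving 58% + 42% = 100%.
Chain via Ashford Manufacturing Inc. → Halcyon Energy Co. (R2): 100% × 82% × 25% = 20.5% of Clearview Capital LLC.
Chain via Crosswind Shipping BV → Silverbay Logistics SA (R2): 35% × 33% × 31% = 3.5805% of Clearview Capital LLC.
Aggregating (R1): 20.5% + 3.5805% = 24.0805%.

24.0805%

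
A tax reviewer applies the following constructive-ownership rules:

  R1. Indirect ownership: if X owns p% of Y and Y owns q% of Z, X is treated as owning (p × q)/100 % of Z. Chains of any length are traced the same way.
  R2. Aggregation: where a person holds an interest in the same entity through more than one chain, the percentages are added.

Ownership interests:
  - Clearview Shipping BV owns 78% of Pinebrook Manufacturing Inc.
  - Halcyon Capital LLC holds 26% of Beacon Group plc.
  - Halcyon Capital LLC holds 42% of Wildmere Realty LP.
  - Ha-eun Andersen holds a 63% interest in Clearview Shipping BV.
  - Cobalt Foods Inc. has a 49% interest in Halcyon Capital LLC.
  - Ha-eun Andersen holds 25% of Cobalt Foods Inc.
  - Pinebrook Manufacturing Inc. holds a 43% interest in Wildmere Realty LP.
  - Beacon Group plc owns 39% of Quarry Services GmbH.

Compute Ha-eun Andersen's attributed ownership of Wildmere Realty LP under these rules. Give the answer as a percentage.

Chain via Cobalt Foods Inc. → Halcyon Capital LLC (R1): 25% × 49% × 42% = 5.145% of Wildmere Realty LP.
Chain via Clearview Shipping BV → Pinebrook Manufacturing Inc. (R1): 63% × 78% × 43% = 21.1302% of Wildmere Realty LP.
Aggregating (R2): 5.145% + 21.1302% = 26.2752%.

26.2752%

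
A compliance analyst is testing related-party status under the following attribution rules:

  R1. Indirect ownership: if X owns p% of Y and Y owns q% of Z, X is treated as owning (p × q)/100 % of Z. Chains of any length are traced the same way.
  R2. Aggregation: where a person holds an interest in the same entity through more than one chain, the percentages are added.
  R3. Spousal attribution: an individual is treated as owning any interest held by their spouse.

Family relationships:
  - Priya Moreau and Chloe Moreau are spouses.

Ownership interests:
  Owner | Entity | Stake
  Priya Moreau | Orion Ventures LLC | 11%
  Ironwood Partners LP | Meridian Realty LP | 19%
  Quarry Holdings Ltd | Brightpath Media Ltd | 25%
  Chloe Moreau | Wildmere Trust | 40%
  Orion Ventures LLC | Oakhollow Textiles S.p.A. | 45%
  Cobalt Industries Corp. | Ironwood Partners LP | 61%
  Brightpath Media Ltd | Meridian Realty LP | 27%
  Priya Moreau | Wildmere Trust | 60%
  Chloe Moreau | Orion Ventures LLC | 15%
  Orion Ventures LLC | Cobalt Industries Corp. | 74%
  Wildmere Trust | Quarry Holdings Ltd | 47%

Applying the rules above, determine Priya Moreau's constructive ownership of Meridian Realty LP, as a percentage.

5.402416%

By spousal attribution (R3), Priya Moreau is treated as also owning Chloe Moreau's interest in Orion Ventures LLC, giving 11% + 15% = 26%.
By spousal attribution (R3), Priya Moreau is treated as also owning Chloe Moreau's interest in Wildmere Trust, giving 60% + 40% = 100%.
Chain via Orion Ventures LLC → Cobalt Industries Corp. → Ironwood Partners LP (R1): 26% × 74% × 61% × 19% = 2.229916% of Meridian Realty LP.
Chain via Wildmere Trust → Quarry Holdings Ltd → Brightpath Media Ltd (R1): 100% × 47% × 25% × 27% = 3.1725% of Meridian Realty LP.
Aggregating (R2): 2.229916% + 3.1725% = 5.402416%.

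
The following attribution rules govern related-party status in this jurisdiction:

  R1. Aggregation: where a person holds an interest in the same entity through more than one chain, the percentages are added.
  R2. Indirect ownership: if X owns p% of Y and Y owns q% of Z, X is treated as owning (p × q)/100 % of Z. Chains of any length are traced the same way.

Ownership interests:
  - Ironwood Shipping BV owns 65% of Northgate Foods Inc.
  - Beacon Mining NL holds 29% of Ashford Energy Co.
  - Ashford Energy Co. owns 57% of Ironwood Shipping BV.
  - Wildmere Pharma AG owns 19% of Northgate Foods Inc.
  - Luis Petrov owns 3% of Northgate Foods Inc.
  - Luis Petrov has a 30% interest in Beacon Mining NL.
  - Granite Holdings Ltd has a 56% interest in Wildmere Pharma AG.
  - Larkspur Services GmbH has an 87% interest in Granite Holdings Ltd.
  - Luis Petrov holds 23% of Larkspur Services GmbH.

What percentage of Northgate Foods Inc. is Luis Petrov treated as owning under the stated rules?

Chain via Beacon Mining NL → Ashford Energy Co. → Ironwood Shipping BV (R2): 30% × 29% × 57% × 65% = 3.22335% of Northgate Foods Inc.
Chain via Larkspur Services GmbH → Granite Holdings Ltd → Wildmere Pharma AG (R2): 23% × 87% × 56% × 19% = 2.129064% of Northgate Foods Inc.
Direct interest in Northgate Foods Inc: 3%.
Aggregating (R1): 3.22335% + 2.129064% + 3% = 8.352414%.

8.352414%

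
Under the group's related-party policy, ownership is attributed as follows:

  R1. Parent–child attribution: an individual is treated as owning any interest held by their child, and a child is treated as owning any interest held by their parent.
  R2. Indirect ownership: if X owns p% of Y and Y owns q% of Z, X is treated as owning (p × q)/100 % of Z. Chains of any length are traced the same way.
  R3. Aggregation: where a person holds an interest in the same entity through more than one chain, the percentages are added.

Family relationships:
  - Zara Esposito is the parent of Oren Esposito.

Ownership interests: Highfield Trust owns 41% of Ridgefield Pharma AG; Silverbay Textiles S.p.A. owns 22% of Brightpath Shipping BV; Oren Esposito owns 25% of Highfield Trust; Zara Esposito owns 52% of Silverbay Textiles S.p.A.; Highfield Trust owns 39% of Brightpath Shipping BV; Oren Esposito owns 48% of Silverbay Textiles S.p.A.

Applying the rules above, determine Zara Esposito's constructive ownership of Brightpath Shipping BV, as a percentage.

By parent–child attribution (R1), Zara Esposito is treated as also owning Oren Esposito's interest in Silverbay Textiles S.p.A, giving 52% + 48% = 100%.
By parent–child attribution (R1), Zara Esposito is treated as owning Oren Esposito's 25% interest in Highfield Trust.
Chain via Silverbay Textiles S.p.A. (R2): 100% × 22% = 22% of Brightpath Shipping BV.
Chain via Highfield Trust (R2): 25% × 39% = 9.75% of Brightpath Shipping BV.
Aggregating (R3): 22% + 9.75% = 31.75%.

31.75%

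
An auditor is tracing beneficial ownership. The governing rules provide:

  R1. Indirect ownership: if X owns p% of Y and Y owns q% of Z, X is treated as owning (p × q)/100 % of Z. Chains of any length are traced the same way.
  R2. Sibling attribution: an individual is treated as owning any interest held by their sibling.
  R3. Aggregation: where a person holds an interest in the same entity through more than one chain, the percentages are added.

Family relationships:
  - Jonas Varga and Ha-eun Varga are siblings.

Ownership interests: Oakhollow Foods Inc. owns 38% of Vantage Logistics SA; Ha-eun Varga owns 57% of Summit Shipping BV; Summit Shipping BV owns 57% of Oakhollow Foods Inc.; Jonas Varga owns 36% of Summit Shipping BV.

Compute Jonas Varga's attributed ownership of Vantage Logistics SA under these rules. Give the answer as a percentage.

20.1438%

By sibling attribution (R2), Jonas Varga is treated as also owning Ha-eun Varga's interest in Summit Shipping BV, giving 36% + 57% = 93%.
Chain via Summit Shipping BV → Oakhollow Foods Inc. (R1): 93% × 57% × 38% = 20.1438% of Vantage Logistics SA.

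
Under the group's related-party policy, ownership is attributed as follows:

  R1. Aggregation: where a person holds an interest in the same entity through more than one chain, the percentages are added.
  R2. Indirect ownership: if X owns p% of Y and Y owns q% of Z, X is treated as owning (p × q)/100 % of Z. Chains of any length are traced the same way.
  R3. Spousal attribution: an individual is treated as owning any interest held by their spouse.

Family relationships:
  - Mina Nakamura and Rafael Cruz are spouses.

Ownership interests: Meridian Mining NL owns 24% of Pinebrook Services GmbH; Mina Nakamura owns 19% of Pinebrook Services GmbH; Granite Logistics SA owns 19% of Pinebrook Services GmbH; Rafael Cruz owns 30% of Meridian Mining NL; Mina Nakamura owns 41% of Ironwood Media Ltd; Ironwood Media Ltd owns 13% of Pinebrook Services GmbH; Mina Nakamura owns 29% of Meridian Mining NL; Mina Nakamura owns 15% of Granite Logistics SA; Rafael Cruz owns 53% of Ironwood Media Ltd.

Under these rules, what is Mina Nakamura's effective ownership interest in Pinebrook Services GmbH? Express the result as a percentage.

48.23%

By spousal attribution (R3), Mina Nakamura is treated as also owning Rafael Cruz's interest in Meridian Mining NL, giving 29% + 30% = 59%.
By spousal attribution (R3), Mina Nakamura is treated as also owning Rafael Cruz's interest in Ironwood Media Ltd, giving 41% + 53% = 94%.
Chain via Granite Logistics SA (R2): 15% × 19% = 2.85% of Pinebrook Services GmbH.
Chain via Meridian Mining NL (R2): 59% × 24% = 14.16% of Pinebrook Services GmbH.
Chain via Ironwood Media Ltd (R2): 94% × 13% = 12.22% of Pinebrook Services GmbH.
Direct interest in Pinebrook Services GmbH: 19%.
Aggregating (R1): 2.85% + 14.16% + 12.22% + 19% = 48.23%.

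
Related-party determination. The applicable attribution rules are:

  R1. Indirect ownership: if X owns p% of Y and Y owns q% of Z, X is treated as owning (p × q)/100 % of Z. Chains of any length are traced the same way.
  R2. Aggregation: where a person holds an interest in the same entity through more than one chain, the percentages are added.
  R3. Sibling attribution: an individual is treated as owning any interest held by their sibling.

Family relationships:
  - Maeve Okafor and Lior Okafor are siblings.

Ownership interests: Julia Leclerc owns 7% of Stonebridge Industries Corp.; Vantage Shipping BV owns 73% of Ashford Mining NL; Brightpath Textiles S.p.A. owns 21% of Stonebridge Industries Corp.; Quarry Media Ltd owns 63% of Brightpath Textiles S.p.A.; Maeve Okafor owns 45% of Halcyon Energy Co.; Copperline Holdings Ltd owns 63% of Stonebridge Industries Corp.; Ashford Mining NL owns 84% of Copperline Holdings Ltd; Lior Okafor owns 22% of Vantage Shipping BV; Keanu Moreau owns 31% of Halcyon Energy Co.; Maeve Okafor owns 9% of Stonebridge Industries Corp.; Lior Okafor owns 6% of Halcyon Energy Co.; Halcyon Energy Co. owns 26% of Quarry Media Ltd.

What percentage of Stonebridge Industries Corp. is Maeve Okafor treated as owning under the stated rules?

19.25325%

By sibling attribution (R3), Maeve Okafor is treated as also owning Lior Okafor's interest in Halcyon Energy Co, giving 45% + 6% = 51%.
By sibling attribution (R3), Maeve Okafor is treated as owning Lior Okafor's 22% interest in Vantage Shipping BV.
Chain via Halcyon Energy Co. → Quarry Media Ltd → Brightpath Textiles S.p.A. (R1): 51% × 26% × 63% × 21% = 1.754298% of Stonebridge Industries Corp.
Direct interest in Stonebridge Industries Corp: 9%.
Chain via Vantage Shipping BV → Ashford Mining NL → Copperline Holdings Ltd (R1): 22% × 73% × 84% × 63% = 8.498952% of Stonebridge Industries Corp.
Aggregating (R2): 1.754298% + 9% + 8.498952% = 19.25325%.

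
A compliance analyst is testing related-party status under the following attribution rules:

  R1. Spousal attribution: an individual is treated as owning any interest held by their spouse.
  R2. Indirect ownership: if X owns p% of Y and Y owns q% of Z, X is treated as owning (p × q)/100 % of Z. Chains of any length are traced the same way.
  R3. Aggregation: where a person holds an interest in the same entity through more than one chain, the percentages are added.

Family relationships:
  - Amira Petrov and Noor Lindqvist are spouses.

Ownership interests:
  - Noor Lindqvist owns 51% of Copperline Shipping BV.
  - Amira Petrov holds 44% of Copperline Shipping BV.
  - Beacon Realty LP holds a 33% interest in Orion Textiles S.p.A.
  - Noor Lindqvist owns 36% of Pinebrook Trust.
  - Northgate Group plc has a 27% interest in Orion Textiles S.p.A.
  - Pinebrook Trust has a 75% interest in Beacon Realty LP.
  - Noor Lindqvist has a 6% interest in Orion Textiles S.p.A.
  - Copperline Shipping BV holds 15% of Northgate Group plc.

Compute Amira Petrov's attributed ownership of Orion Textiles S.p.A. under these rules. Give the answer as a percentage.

By spousal attribution (R1), Amira Petrov is treated as also owning Noor Lindqvist's interest in Copperline Shipping BV, giving 44% + 51% = 95%.
By spousal attribution (R1), Amira Petrov is treated as owning Noor Lindqvist's 36% interest in Pinebrook Trust.
By spousal attribution (R1), Amira Petrov is treated as owning Noor Lindqvist's 6% interest in Orion Textiles S.p.A.
Chain via Copperline Shipping BV → Northgate Group plc (R2): 95% × 15% × 27% = 3.8475% of Orion Textiles S.p.A.
Chain via Pinebrook Trust → Beacon Realty LP (R2): 36% × 75% × 33% = 8.91% of Orion Textiles S.p.A.
Direct interest in Orion Textiles S.p.A: 6%.
Aggregating (R3): 3.8475% + 8.91% + 6% = 18.7575%.

18.7575%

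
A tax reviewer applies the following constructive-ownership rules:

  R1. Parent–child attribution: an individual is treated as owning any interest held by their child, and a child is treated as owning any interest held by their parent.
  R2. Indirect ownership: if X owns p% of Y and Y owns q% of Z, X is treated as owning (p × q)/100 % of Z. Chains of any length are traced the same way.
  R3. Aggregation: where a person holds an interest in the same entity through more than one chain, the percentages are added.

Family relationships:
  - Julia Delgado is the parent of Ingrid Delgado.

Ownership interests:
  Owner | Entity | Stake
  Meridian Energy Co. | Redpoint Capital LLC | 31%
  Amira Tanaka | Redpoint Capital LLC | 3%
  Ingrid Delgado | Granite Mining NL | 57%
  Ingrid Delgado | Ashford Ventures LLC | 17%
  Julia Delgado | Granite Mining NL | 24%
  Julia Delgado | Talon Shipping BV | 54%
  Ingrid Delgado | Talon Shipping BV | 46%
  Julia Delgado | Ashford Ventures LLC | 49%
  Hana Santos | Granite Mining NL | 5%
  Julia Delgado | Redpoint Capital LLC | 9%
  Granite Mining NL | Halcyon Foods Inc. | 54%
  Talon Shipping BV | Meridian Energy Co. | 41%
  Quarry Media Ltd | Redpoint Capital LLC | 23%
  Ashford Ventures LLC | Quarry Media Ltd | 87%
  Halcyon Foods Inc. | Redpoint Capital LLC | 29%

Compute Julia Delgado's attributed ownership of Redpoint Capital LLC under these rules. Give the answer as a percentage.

47.6012%

By parent–child attribution (R1), Julia Delgado is treated as also owning Ingrid Delgado's interest in Granite Mining NL, giving 24% + 57% = 81%.
By parent–child attribution (R1), Julia Delgado is treated as also owning Ingrid Delgado's interest in Ashford Ventures LLC, giving 49% + 17% = 66%.
By parent–child attribution (R1), Julia Delgado is treated as also owning Ingrid Delgado's interest in Talon Shipping BV, giving 54% + 46% = 100%.
Chain via Granite Mining NL → Halcyon Foods Inc. (R2): 81% × 54% × 29% = 12.6846% of Redpoint Capital LLC.
Chain via Ashford Ventures LLC → Quarry Media Ltd (R2): 66% × 87% × 23% = 13.2066% of Redpoint Capital LLC.
Chain via Talon Shipping BV → Meridian Energy Co. (R2): 100% × 41% × 31% = 12.71% of Redpoint Capital LLC.
Direct interest in Redpoint Capital LLC: 9%.
Aggregating (R3): 12.6846% + 13.2066% + 12.71% + 9% = 47.6012%.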